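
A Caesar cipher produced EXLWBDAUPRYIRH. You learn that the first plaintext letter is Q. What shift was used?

From the crib: E(4)−Q(16)=-12≡14, so the shift is 14.

14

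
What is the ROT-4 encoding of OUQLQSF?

O(14): 14+4=18 → S
U(20): 20+4=24 → Y
Q(16): 16+4=20 → U
L(11): 11+4=15 → P
Q(16): 16+4=20 → U
S(18): 18+4=22 → W
F(5): 5+4=9 → J

SYUPUWJ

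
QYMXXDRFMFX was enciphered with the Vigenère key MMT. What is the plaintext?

Repeat the key across the ciphertext: MMTMMTMMTMM
Q(16)−M(12): 4 → E
Y(24)−M(12): 12 → M
M(12)−T(19): -7≡19 → T
X(23)−M(12): 11 → L
X(23)−M(12): 11 → L
D(3)−T(19): -16≡10 → K
R(17)−M(12): 5 → F
F(5)−M(12): -7≡19 → T
M(12)−T(19): -7≡19 → T
F(5)−M(12): -7≡19 → T
X(23)−M(12): 11 → L

EMTLLKFTTTL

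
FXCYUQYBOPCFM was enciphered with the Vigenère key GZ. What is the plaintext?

ZYWZORSCIQWGG

Repeat the key across the ciphertext: GZGZGZGZGZGZG
F(5)−G(6): -1≡25 → Z
X(23)−Z(25): -2≡24 → Y
C(2)−G(6): -4≡22 → W
Y(24)−Z(25): -1≡25 → Z
U(20)−G(6): 14 → O
Q(16)−Z(25): -9≡17 → R
Y(24)−G(6): 18 → S
B(1)−Z(25): -24≡2 → C
O(14)−G(6): 8 → I
P(15)−Z(25): -10≡16 → Q
C(2)−G(6): -4≡22 → W
F(5)−Z(25): -20≡6 → G
M(12)−G(6): 6 → G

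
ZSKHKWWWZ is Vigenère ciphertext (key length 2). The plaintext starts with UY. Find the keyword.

FU

Subtract each crib letter from the matching ciphertext letter (mod 26):
Z(25)−U(20)=5 → F
S(18)−Y(24)=-6≡20 → U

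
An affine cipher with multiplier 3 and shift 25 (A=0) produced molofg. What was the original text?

nfefcl

The inverse of 3 mod 26 is 9, since 3·9=27≡1. Apply D(y)=9·(y−25) mod 26:
m(12): 9·(12−25)=-117≡13 → n
o(14): 9·(14−25)=-99≡5 → f
l(11): 9·(11−25)=-126≡4 → e
o(14): 9·(14−25)=-99≡5 → f
f(5): 9·(5−25)=-180≡2 → c
g(6): 9·(6−25)=-171≡11 → l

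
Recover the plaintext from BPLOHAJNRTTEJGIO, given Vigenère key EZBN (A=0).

Repeat the key across the ciphertext: EZBNEZBNEZBNEZBN
B(1)−E(4): -3≡23 → X
P(15)−Z(25): -10≡16 → Q
L(11)−B(1): 10 → K
O(14)−N(13): 1 → B
H(7)−E(4): 3 → D
A(0)−Z(25): -25≡1 → B
J(9)−B(1): 8 → I
N(13)−N(13): 0 → A
R(17)−E(4): 13 → N
T(19)−Z(25): -6≡20 → U
T(19)−B(1): 18 → S
E(4)−N(13): -9≡17 → R
J(9)−E(4): 5 → F
G(6)−Z(25): -19≡7 → H
I(8)−B(1): 7 → H
O(14)−N(13): 1 → B

XQKBDBIANUSRFHHB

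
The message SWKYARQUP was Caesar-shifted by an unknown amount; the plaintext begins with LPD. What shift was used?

From the crib: S(18)−L(11)=7, so the shift is 7.

7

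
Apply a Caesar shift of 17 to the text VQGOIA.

V(21): 21+17=38≡12 → M
Q(16): 16+17=33≡7 → H
G(6): 6+17=23 → X
O(14): 14+17=31≡5 → F
I(8): 8+17=25 → Z
A(0): 0+17=17 → R

MHXFZR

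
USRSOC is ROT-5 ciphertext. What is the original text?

PNMNJX

U(20): 20−5=15 → P
S(18): 18−5=13 → N
R(17): 17−5=12 → M
S(18): 18−5=13 → N
O(14): 14−5=9 → J
C(2): 2−5=-3≡23 → X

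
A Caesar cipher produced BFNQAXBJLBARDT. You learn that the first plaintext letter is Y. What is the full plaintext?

YCKNXUYGIYXOAQ

From the crib: B(1)−Y(24)=-23≡3, so the shift is 3.
Subtract 3 from each ciphertext letter:
B(1): 1−3=-2≡24 → Y
F(5): 5−3=2 → C
N(13): 13−3=10 → K
Q(16): 16−3=13 → N
A(0): 0−3=-3≡23 → X
X(23): 23−3=20 → U
B(1): 1−3=-2≡24 → Y
J(9): 9−3=6 → G
L(11): 11−3=8 → I
B(1): 1−3=-2≡24 → Y
A(0): 0−3=-3≡23 → X
R(17): 17−3=14 → O
D(3): 3−3=0 → A
T(19): 19−3=16 → Q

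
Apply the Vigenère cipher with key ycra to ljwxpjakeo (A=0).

Repeat the key across the message: ycraycrayc
l(11)+y(24): 35≡9 → j
j(9)+c(2): 11 → l
w(22)+r(17): 39≡13 → n
x(23)+a(0): 23 → x
p(15)+y(24): 39≡13 → n
j(9)+c(2): 11 → l
a(0)+r(17): 17 → r
k(10)+a(0): 10 → k
e(4)+y(24): 28≡2 → c
o(14)+c(2): 16 → q

jlnxnlrkcq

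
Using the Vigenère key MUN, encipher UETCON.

Repeat the key across the message: MUNMUN
U(20)+M(12): 32≡6 → G
E(4)+U(20): 24 → Y
T(19)+N(13): 32≡6 → G
C(2)+M(12): 14 → O
O(14)+U(20): 34≡8 → I
N(13)+N(13): 26≡0 → A

GYGOIA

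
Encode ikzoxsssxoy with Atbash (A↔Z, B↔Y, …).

rpalchhhclb

i(8) → r(17)
k(10) → p(15)
z(25) → a(0)
o(14) → l(11)
x(23) → c(2)
s(18) → h(7)
s(18) → h(7)
s(18) → h(7)
x(23) → c(2)
o(14) → l(11)
y(24) → b(1)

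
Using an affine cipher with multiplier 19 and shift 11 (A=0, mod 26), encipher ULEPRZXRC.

BMJKWSGWX

U(20): 19·20+11=391≡1 → B
L(11): 19·11+11=220≡12 → M
E(4): 19·4+11=87≡9 → J
P(15): 19·15+11=296≡10 → K
R(17): 19·17+11=334≡22 → W
Z(25): 19·25+11=486≡18 → S
X(23): 19·23+11=448≡6 → G
R(17): 19·17+11=334≡22 → W
C(2): 19·2+11=49≡23 → X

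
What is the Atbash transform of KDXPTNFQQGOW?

PWCKGMUJJTLD

K(10) → P(15)
D(3) → W(22)
X(23) → C(2)
P(15) → K(10)
T(19) → G(6)
N(13) → M(12)
F(5) → U(20)
Q(16) → J(9)
Q(16) → J(9)
G(6) → T(19)
O(14) → L(11)
W(22) → D(3)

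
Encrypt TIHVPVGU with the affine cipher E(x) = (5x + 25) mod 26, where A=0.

QNIAWADV

T(19): 5·19+25=120≡16 → Q
I(8): 5·8+25=65≡13 → N
H(7): 5·7+25=60≡8 → I
V(21): 5·21+25=130≡0 → A
P(15): 5·15+25=100≡22 → W
V(21): 5·21+25=130≡0 → A
G(6): 5·6+25=55≡3 → D
U(20): 5·20+25=125≡21 → V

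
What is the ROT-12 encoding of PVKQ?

BHWC

P(15): 15+12=27≡1 → B
V(21): 21+12=33≡7 → H
K(10): 10+12=22 → W
Q(16): 16+12=28≡2 → C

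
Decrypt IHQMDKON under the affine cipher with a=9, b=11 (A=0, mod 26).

The inverse of 9 mod 26 is 3, since 9·3=27≡1. Apply D(y)=3·(y−11) mod 26:
I(8): 3·(8−11)=-9≡17 → R
H(7): 3·(7−11)=-12≡14 → O
Q(16): 3·(16−11)=15 → P
M(12): 3·(12−11)=3 → D
D(3): 3·(3−11)=-24≡2 → C
K(10): 3·(10−11)=-3≡23 → X
O(14): 3·(14−11)=9 → J
N(13): 3·(13−11)=6 → G

ROPDCXJG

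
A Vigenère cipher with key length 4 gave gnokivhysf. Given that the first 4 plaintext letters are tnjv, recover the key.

Subtract each crib letter from the matching ciphertext letter (mod 26):
g(6)−t(19)=-13≡13 → n
n(13)−n(13)=0 → a
o(14)−j(9)=5 → f
k(10)−v(21)=-11≡15 → p

nafp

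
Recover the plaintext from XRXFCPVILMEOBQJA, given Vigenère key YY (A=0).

ZTZHERXKNOGQDSLC

Repeat the key across the ciphertext: YYYYYYYYYYYYYYYY
X(23)−Y(24): -1≡25 → Z
R(17)−Y(24): -7≡19 → T
X(23)−Y(24): -1≡25 → Z
F(5)−Y(24): -19≡7 → H
C(2)−Y(24): -22≡4 → E
P(15)−Y(24): -9≡17 → R
V(21)−Y(24): -3≡23 → X
I(8)−Y(24): -16≡10 → K
L(11)−Y(24): -13≡13 → N
M(12)−Y(24): -12≡14 → O
E(4)−Y(24): -20≡6 → G
O(14)−Y(24): -10≡16 → Q
B(1)−Y(24): -23≡3 → D
Q(16)−Y(24): -8≡18 → S
J(9)−Y(24): -15≡11 → L
A(0)−Y(24): -24≡2 → C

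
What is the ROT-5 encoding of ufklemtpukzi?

zkpqjryuzpen

u(20): 20+5=25 → z
f(5): 5+5=10 → k
k(10): 10+5=15 → p
l(11): 11+5=16 → q
e(4): 4+5=9 → j
m(12): 12+5=17 → r
t(19): 19+5=24 → y
p(15): 15+5=20 → u
u(20): 20+5=25 → z
k(10): 10+5=15 → p
z(25): 25+5=30≡4 → e
i(8): 8+5=13 → n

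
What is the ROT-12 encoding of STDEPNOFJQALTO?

EFPQBZARVCMXFA

S(18): 18+12=30≡4 → E
T(19): 19+12=31≡5 → F
D(3): 3+12=15 → P
E(4): 4+12=16 → Q
P(15): 15+12=27≡1 → B
N(13): 13+12=25 → Z
O(14): 14+12=26≡0 → A
F(5): 5+12=17 → R
J(9): 9+12=21 → V
Q(16): 16+12=28≡2 → C
A(0): 0+12=12 → M
L(11): 11+12=23 → X
T(19): 19+12=31≡5 → F
O(14): 14+12=26≡0 → A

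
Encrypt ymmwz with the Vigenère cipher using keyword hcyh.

Repeat the key across the message: hcyhh
y(24)+h(7): 31≡5 → f
m(12)+c(2): 14 → o
m(12)+y(24): 36≡10 → k
w(22)+h(7): 29≡3 → d
z(25)+h(7): 32≡6 → g

fokdg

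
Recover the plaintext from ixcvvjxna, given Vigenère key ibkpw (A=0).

Repeat the key across the ciphertext: ibkpwibkp
i(8)−i(8): 0 → a
x(23)−b(1): 22 → w
c(2)−k(10): -8≡18 → s
v(21)−p(15): 6 → g
v(21)−w(22): -1≡25 → z
j(9)−i(8): 1 → b
x(23)−b(1): 22 → w
n(13)−k(10): 3 → d
a(0)−p(15): -15≡11 → l

awsgzbwdl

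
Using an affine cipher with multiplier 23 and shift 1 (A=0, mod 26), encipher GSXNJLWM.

G(6): 23·6+1=139≡9 → J
S(18): 23·18+1=415≡25 → Z
X(23): 23·23+1=530≡10 → K
N(13): 23·13+1=300≡14 → O
J(9): 23·9+1=208≡0 → A
L(11): 23·11+1=254≡20 → U
W(22): 23·22+1=507≡13 → N
M(12): 23·12+1=277≡17 → R

JZKOAUNR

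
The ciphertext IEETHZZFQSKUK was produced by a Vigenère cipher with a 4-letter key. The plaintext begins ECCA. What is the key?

Subtract each crib letter from the matching ciphertext letter (mod 26):
I(8)−E(4)=4 → E
E(4)−C(2)=2 → C
E(4)−C(2)=2 → C
T(19)−A(0)=19 → T

ECCT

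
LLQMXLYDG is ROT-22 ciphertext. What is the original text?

L(11): 11−22=-11≡15 → P
L(11): 11−22=-11≡15 → P
Q(16): 16−22=-6≡20 → U
M(12): 12−22=-10≡16 → Q
X(23): 23−22=1 → B
L(11): 11−22=-11≡15 → P
Y(24): 24−22=2 → C
D(3): 3−22=-19≡7 → H
G(6): 6−22=-16≡10 → K

PPUQBPCHK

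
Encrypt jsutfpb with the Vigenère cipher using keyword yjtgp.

hbnzunk

Repeat the key across the message: yjtgpyj
j(9)+y(24): 33≡7 → h
s(18)+j(9): 27≡1 → b
u(20)+t(19): 39≡13 → n
t(19)+g(6): 25 → z
f(5)+p(15): 20 → u
p(15)+y(24): 39≡13 → n
b(1)+j(9): 10 → k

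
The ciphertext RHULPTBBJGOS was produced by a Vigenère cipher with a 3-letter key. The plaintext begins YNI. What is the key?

Subtract each crib letter from the matching ciphertext letter (mod 26):
R(17)−Y(24)=-7≡19 → T
H(7)−N(13)=-6≡20 → U
U(20)−I(8)=12 → M

TUM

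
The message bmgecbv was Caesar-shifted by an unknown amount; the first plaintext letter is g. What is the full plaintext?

From the crib: b(1)−g(6)=-5≡21, so the shift is 21.
Subtract 21 from each ciphertext letter:
b(1): 1−21=-20≡6 → g
m(12): 12−21=-9≡17 → r
g(6): 6−21=-15≡11 → l
e(4): 4−21=-17≡9 → j
c(2): 2−21=-19≡7 → h
b(1): 1−21=-20≡6 → g
v(21): 21−21=0 → a

grljhga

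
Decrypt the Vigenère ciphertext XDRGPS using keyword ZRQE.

YMBCQB

Repeat the key across the ciphertext: ZRQEZR
X(23)−Z(25): -2≡24 → Y
D(3)−R(17): -14≡12 → M
R(17)−Q(16): 1 → B
G(6)−E(4): 2 → C
P(15)−Z(25): -10≡16 → Q
S(18)−R(17): 1 → B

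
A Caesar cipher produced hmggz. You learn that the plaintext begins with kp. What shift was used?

23

From the crib: h(7)−k(10)=-3≡23, so the shift is 23.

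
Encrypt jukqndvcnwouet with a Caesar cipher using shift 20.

j(9): 9+20=29≡3 → d
u(20): 20+20=40≡14 → o
k(10): 10+20=30≡4 → e
q(16): 16+20=36≡10 → k
n(13): 13+20=33≡7 → h
d(3): 3+20=23 → x
v(21): 21+20=41≡15 → p
c(2): 2+20=22 → w
n(13): 13+20=33≡7 → h
w(22): 22+20=42≡16 → q
o(14): 14+20=34≡8 → i
u(20): 20+20=40≡14 → o
e(4): 4+20=24 → y
t(19): 19+20=39≡13 → n

doekhxpwhqioyn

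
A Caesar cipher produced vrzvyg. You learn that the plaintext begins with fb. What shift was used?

16

From the crib: v(21)−f(5)=16, so the shift is 16.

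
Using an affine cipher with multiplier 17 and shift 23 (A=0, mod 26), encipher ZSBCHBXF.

GROFMOYE

Z(25): 17·25+23=448≡6 → G
S(18): 17·18+23=329≡17 → R
B(1): 17·1+23=40≡14 → O
C(2): 17·2+23=57≡5 → F
H(7): 17·7+23=142≡12 → M
B(1): 17·1+23=40≡14 → O
X(23): 17·23+23=414≡24 → Y
F(5): 17·5+23=108≡4 → E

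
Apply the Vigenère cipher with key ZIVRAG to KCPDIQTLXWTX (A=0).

JKKUIWSTSNTD

Repeat the key across the message: ZIVRAGZIVRAG
K(10)+Z(25): 35≡9 → J
C(2)+I(8): 10 → K
P(15)+V(21): 36≡10 → K
D(3)+R(17): 20 → U
I(8)+A(0): 8 → I
Q(16)+G(6): 22 → W
T(19)+Z(25): 44≡18 → S
L(11)+I(8): 19 → T
X(23)+V(21): 44≡18 → S
W(22)+R(17): 39≡13 → N
T(19)+A(0): 19 → T
X(23)+G(6): 29≡3 → D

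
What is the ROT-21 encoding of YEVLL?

TZQGG

Y(24): 24+21=45≡19 → T
E(4): 4+21=25 → Z
V(21): 21+21=42≡16 → Q
L(11): 11+21=32≡6 → G
L(11): 11+21=32≡6 → G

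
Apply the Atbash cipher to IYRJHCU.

RBIQSXF

I(8) → R(17)
Y(24) → B(1)
R(17) → I(8)
J(9) → Q(16)
H(7) → S(18)
C(2) → X(23)
U(20) → F(5)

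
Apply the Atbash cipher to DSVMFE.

D(3) → W(22)
S(18) → H(7)
V(21) → E(4)
M(12) → N(13)
F(5) → U(20)
E(4) → V(21)

WHENUV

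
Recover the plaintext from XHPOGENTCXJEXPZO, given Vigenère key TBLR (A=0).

Repeat the key across the ciphertext: TBLRTBLRTBLRTBLR
X(23)−T(19): 4 → E
H(7)−B(1): 6 → G
P(15)−L(11): 4 → E
O(14)−R(17): -3≡23 → X
G(6)−T(19): -13≡13 → N
E(4)−B(1): 3 → D
N(13)−L(11): 2 → C
T(19)−R(17): 2 → C
C(2)−T(19): -17≡9 → J
X(23)−B(1): 22 → W
J(9)−L(11): -2≡24 → Y
E(4)−R(17): -13≡13 → N
X(23)−T(19): 4 → E
P(15)−B(1): 14 → O
Z(25)−L(11): 14 → O
O(14)−R(17): -3≡23 → X

EGEXNDCCJWYNEOOX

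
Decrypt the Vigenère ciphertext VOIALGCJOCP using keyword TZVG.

Repeat the key across the ciphertext: TZVGTZVGTZV
V(21)−T(19): 2 → C
O(14)−Z(25): -11≡15 → P
I(8)−V(21): -13≡13 → N
A(0)−G(6): -6≡20 → U
L(11)−T(19): -8≡18 → S
G(6)−Z(25): -19≡7 → H
C(2)−V(21): -19≡7 → H
J(9)−G(6): 3 → D
O(14)−T(19): -5≡21 → V
C(2)−Z(25): -23≡3 → D
P(15)−V(21): -6≡20 → U

CPNUSHHDVDU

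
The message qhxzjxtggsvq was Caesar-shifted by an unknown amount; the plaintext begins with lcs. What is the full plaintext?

lcsuesobbnql

From the crib: q(16)−l(11)=5, so the shift is 5.
Subtract 5 from each ciphertext letter:
q(16): 16−5=11 → l
h(7): 7−5=2 → c
x(23): 23−5=18 → s
z(25): 25−5=20 → u
j(9): 9−5=4 → e
x(23): 23−5=18 → s
t(19): 19−5=14 → o
g(6): 6−5=1 → b
g(6): 6−5=1 → b
s(18): 18−5=13 → n
v(21): 21−5=16 → q
q(16): 16−5=11 → l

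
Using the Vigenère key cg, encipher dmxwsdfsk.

Repeat the key across the message: cgcgcgcgc
d(3)+c(2): 5 → f
m(12)+g(6): 18 → s
x(23)+c(2): 25 → z
w(22)+g(6): 28≡2 → c
s(18)+c(2): 20 → u
d(3)+g(6): 9 → j
f(5)+c(2): 7 → h
s(18)+g(6): 24 → y
k(10)+c(2): 12 → m

fszcujhym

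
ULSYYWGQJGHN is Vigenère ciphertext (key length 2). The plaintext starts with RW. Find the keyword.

DP

Subtract each crib letter from the matching ciphertext letter (mod 26):
U(20)−R(17)=3 → D
L(11)−W(22)=-11≡15 → P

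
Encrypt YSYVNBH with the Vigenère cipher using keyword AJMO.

YBKJNKT

Repeat the key across the message: AJMOAJM
Y(24)+A(0): 24 → Y
S(18)+J(9): 27≡1 → B
Y(24)+M(12): 36≡10 → K
V(21)+O(14): 35≡9 → J
N(13)+A(0): 13 → N
B(1)+J(9): 10 → K
H(7)+M(12): 19 → T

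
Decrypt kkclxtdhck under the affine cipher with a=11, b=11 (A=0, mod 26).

The inverse of 11 mod 26 is 19, since 11·19=209≡1. Apply D(y)=19·(y−11) mod 26:
k(10): 19·(10−11)=-19≡7 → h
k(10): 19·(10−11)=-19≡7 → h
c(2): 19·(2−11)=-171≡11 → l
l(11): 19·(11−11)=0 → a
x(23): 19·(23−11)=228≡20 → u
t(19): 19·(19−11)=152≡22 → w
d(3): 19·(3−11)=-152≡4 → e
h(7): 19·(7−11)=-76≡2 → c
c(2): 19·(2−11)=-171≡11 → l
k(10): 19·(10−11)=-19≡7 → h

hhlauweclh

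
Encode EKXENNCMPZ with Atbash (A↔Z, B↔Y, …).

VPCVMMXNKA

E(4) → V(21)
K(10) → P(15)
X(23) → C(2)
E(4) → V(21)
N(13) → M(12)
N(13) → M(12)
C(2) → X(23)
M(12) → N(13)
P(15) → K(10)
Z(25) → A(0)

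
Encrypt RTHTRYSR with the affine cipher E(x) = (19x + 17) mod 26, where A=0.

R(17): 19·17+17=340≡2 → C
T(19): 19·19+17=378≡14 → O
H(7): 19·7+17=150≡20 → U
T(19): 19·19+17=378≡14 → O
R(17): 19·17+17=340≡2 → C
Y(24): 19·24+17=473≡5 → F
S(18): 19·18+17=359≡21 → V
R(17): 19·17+17=340≡2 → C

COUOCFVC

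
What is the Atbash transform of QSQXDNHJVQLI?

Q(16) → J(9)
S(18) → H(7)
Q(16) → J(9)
X(23) → C(2)
D(3) → W(22)
N(13) → M(12)
H(7) → S(18)
J(9) → Q(16)
V(21) → E(4)
Q(16) → J(9)
L(11) → O(14)
I(8) → R(17)

JHJCWMSQEJOR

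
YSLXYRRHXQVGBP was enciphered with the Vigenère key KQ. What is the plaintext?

OCBHOBHRNALQRZ

Repeat the key across the ciphertext: KQKQKQKQKQKQKQ
Y(24)−K(10): 14 → O
S(18)−Q(16): 2 → C
L(11)−K(10): 1 → B
X(23)−Q(16): 7 → H
Y(24)−K(10): 14 → O
R(17)−Q(16): 1 → B
R(17)−K(10): 7 → H
H(7)−Q(16): -9≡17 → R
X(23)−K(10): 13 → N
Q(16)−Q(16): 0 → A
V(21)−K(10): 11 → L
G(6)−Q(16): -10≡16 → Q
B(1)−K(10): -9≡17 → R
P(15)−Q(16): -1≡25 → Z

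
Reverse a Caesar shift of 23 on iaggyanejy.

i(8): 8−23=-15≡11 → l
a(0): 0−23=-23≡3 → d
g(6): 6−23=-17≡9 → j
g(6): 6−23=-17≡9 → j
y(24): 24−23=1 → b
a(0): 0−23=-23≡3 → d
n(13): 13−23=-10≡16 → q
e(4): 4−23=-19≡7 → h
j(9): 9−23=-14≡12 → m
y(24): 24−23=1 → b

ldjjbdqhmb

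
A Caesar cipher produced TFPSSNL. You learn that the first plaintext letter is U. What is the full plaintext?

UGQTTOM

From the crib: T(19)−U(20)=-1≡25, so the shift is 25.
Subtract 25 from each ciphertext letter:
T(19): 19−25=-6≡20 → U
F(5): 5−25=-20≡6 → G
P(15): 15−25=-10≡16 → Q
S(18): 18−25=-7≡19 → T
S(18): 18−25=-7≡19 → T
N(13): 13−25=-12≡14 → O
L(11): 11−25=-14≡12 → M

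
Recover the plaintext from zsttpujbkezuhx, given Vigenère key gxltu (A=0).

tviavomqrktxwe

Repeat the key across the ciphertext: gxltugxltugxlt
z(25)−g(6): 19 → t
s(18)−x(23): -5≡21 → v
t(19)−l(11): 8 → i
t(19)−t(19): 0 → a
p(15)−u(20): -5≡21 → v
u(20)−g(6): 14 → o
j(9)−x(23): -14≡12 → m
b(1)−l(11): -10≡16 → q
k(10)−t(19): -9≡17 → r
e(4)−u(20): -16≡10 → k
z(25)−g(6): 19 → t
u(20)−x(23): -3≡23 → x
h(7)−l(11): -4≡22 → w
x(23)−t(19): 4 → e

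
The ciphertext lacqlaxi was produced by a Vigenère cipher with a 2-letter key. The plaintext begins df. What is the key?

iv

Subtract each crib letter from the matching ciphertext letter (mod 26):
l(11)−d(3)=8 → i
a(0)−f(5)=-5≡21 → v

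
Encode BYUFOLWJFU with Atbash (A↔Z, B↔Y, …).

YBFULODQUF

B(1) → Y(24)
Y(24) → B(1)
U(20) → F(5)
F(5) → U(20)
O(14) → L(11)
L(11) → O(14)
W(22) → D(3)
J(9) → Q(16)
F(5) → U(20)
U(20) → F(5)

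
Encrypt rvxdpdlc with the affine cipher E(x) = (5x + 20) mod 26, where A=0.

r(17): 5·17+20=105≡1 → b
v(21): 5·21+20=125≡21 → v
x(23): 5·23+20=135≡5 → f
d(3): 5·3+20=35≡9 → j
p(15): 5·15+20=95≡17 → r
d(3): 5·3+20=35≡9 → j
l(11): 5·11+20=75≡23 → x
c(2): 5·2+20=30≡4 → e

bvfjrjxe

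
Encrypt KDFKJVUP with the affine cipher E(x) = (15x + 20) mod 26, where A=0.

ONROZXIL

K(10): 15·10+20=170≡14 → O
D(3): 15·3+20=65≡13 → N
F(5): 15·5+20=95≡17 → R
K(10): 15·10+20=170≡14 → O
J(9): 15·9+20=155≡25 → Z
V(21): 15·21+20=335≡23 → X
U(20): 15·20+20=320≡8 → I
P(15): 15·15+20=245≡11 → L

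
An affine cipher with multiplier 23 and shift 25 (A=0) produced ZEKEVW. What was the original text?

The inverse of 23 mod 26 is 17, since 23·17=391≡1. Apply D(y)=17·(y−25) mod 26:
Z(25): 17·(25−25)=0 → A
E(4): 17·(4−25)=-357≡7 → H
K(10): 17·(10−25)=-255≡5 → F
E(4): 17·(4−25)=-357≡7 → H
V(21): 17·(21−25)=-68≡10 → K
W(22): 17·(22−25)=-51≡1 → B

AHFHKB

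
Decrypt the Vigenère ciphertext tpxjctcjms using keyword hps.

mafcnbvuul

Repeat the key across the ciphertext: hpshpshpsh
t(19)−h(7): 12 → m
p(15)−p(15): 0 → a
x(23)−s(18): 5 → f
j(9)−h(7): 2 → c
c(2)−p(15): -13≡13 → n
t(19)−s(18): 1 → b
c(2)−h(7): -5≡21 → v
j(9)−p(15): -6≡20 → u
m(12)−s(18): -6≡20 → u
s(18)−h(7): 11 → l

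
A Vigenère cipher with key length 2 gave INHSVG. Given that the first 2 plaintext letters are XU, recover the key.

Subtract each crib letter from the matching ciphertext letter (mod 26):
I(8)−X(23)=-15≡11 → L
N(13)−U(20)=-7≡19 → T

LT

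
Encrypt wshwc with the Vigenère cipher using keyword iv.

Repeat the key across the message: ivivi
w(22)+i(8): 30≡4 → e
s(18)+v(21): 39≡13 → n
h(7)+i(8): 15 → p
w(22)+v(21): 43≡17 → r
c(2)+i(8): 10 → k

enprk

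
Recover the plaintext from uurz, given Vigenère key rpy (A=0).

Repeat the key across the ciphertext: rpyr
u(20)−r(17): 3 → d
u(20)−p(15): 5 → f
r(17)−y(24): -7≡19 → t
z(25)−r(17): 8 → i

dfti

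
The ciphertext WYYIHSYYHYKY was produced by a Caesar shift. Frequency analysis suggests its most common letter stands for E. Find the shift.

20

The most frequent ciphertext letter is Y (appears 6 times).
Y is position 24; E is position 4.
Shift = 20.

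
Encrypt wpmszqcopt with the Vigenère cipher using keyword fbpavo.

bqbsuehpet

Repeat the key across the message: fbpavofbpa
w(22)+f(5): 27≡1 → b
p(15)+b(1): 16 → q
m(12)+p(15): 27≡1 → b
s(18)+a(0): 18 → s
z(25)+v(21): 46≡20 → u
q(16)+o(14): 30≡4 → e
c(2)+f(5): 7 → h
o(14)+b(1): 15 → p
p(15)+p(15): 30≡4 → e
t(19)+a(0): 19 → t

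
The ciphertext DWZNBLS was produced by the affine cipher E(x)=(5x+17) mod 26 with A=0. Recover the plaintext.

The inverse of 5 mod 26 is 21, since 5·21=105≡1. Apply D(y)=21·(y−17) mod 26:
D(3): 21·(3−17)=-294≡18 → S
W(22): 21·(22−17)=105≡1 → B
Z(25): 21·(25−17)=168≡12 → M
N(13): 21·(13−17)=-84≡20 → U
B(1): 21·(1−17)=-336≡2 → C
L(11): 21·(11−17)=-126≡4 → E
S(18): 21·(18−17)=21 → V

SBMUCEV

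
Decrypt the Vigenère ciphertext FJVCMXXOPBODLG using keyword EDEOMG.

Repeat the key across the ciphertext: EDEOMGEDEOMGED
F(5)−E(4): 1 → B
J(9)−D(3): 6 → G
V(21)−E(4): 17 → R
C(2)−O(14): -12≡14 → O
M(12)−M(12): 0 → A
X(23)−G(6): 17 → R
X(23)−E(4): 19 → T
O(14)−D(3): 11 → L
P(15)−E(4): 11 → L
B(1)−O(14): -13≡13 → N
O(14)−M(12): 2 → C
D(3)−G(6): -3≡23 → X
L(11)−E(4): 7 → H
G(6)−D(3): 3 → D

BGROARTLLNCXHD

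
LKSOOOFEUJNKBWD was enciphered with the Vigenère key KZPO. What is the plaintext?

BLDAEPQQKKYWRXO

Repeat the key across the ciphertext: KZPOKZPOKZPOKZP
L(11)−K(10): 1 → B
K(10)−Z(25): -15≡11 → L
S(18)−P(15): 3 → D
O(14)−O(14): 0 → A
O(14)−K(10): 4 → E
O(14)−Z(25): -11≡15 → P
F(5)−P(15): -10≡16 → Q
E(4)−O(14): -10≡16 → Q
U(20)−K(10): 10 → K
J(9)−Z(25): -16≡10 → K
N(13)−P(15): -2≡24 → Y
K(10)−O(14): -4≡22 → W
B(1)−K(10): -9≡17 → R
W(22)−Z(25): -3≡23 → X
D(3)−P(15): -12≡14 → O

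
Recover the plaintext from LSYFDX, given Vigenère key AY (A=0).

LUYHDZ

Repeat the key across the ciphertext: AYAYAY
L(11)−A(0): 11 → L
S(18)−Y(24): -6≡20 → U
Y(24)−A(0): 24 → Y
F(5)−Y(24): -19≡7 → H
D(3)−A(0): 3 → D
X(23)−Y(24): -1≡25 → Z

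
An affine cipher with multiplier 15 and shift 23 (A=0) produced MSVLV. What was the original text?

BRMUM

The inverse of 15 mod 26 is 7, since 15·7=105≡1. Apply D(y)=7·(y−23) mod 26:
M(12): 7·(12−23)=-77≡1 → B
S(18): 7·(18−23)=-35≡17 → R
V(21): 7·(21−23)=-14≡12 → M
L(11): 7·(11−23)=-84≡20 → U
V(21): 7·(21−23)=-14≡12 → M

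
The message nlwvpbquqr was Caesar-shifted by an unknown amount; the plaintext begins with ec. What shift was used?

9

From the crib: n(13)−e(4)=9, so the shift is 9.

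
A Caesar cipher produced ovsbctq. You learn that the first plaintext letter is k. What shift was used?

4

From the crib: o(14)−k(10)=4, so the shift is 4.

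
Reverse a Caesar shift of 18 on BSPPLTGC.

JAXXTBOK

B(1): 1−18=-17≡9 → J
S(18): 18−18=0 → A
P(15): 15−18=-3≡23 → X
P(15): 15−18=-3≡23 → X
L(11): 11−18=-7≡19 → T
T(19): 19−18=1 → B
G(6): 6−18=-12≡14 → O
C(2): 2−18=-16≡10 → K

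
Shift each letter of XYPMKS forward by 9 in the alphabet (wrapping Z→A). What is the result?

GHYVTB

X(23): 23+9=32≡6 → G
Y(24): 24+9=33≡7 → H
P(15): 15+9=24 → Y
M(12): 12+9=21 → V
K(10): 10+9=19 → T
S(18): 18+9=27≡1 → B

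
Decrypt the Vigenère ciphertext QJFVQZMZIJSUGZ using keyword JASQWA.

Repeat the key across the ciphertext: JASQWAJASQWAJA
Q(16)−J(9): 7 → H
J(9)−A(0): 9 → J
F(5)−S(18): -13≡13 → N
V(21)−Q(16): 5 → F
Q(16)−W(22): -6≡20 → U
Z(25)−A(0): 25 → Z
M(12)−J(9): 3 → D
Z(25)−A(0): 25 → Z
I(8)−S(18): -10≡16 → Q
J(9)−Q(16): -7≡19 → T
S(18)−W(22): -4≡22 → W
U(20)−A(0): 20 → U
G(6)−J(9): -3≡23 → X
Z(25)−A(0): 25 → Z

HJNFUZDZQTWUXZ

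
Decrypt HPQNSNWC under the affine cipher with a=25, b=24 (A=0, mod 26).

RJILGLCW

The inverse of 25 mod 26 is 25, since 25·25=625≡1. Apply D(y)=25·(y−24) mod 26:
H(7): 25·(7−24)=-425≡17 → R
P(15): 25·(15−24)=-225≡9 → J
Q(16): 25·(16−24)=-200≡8 → I
N(13): 25·(13−24)=-275≡11 → L
S(18): 25·(18−24)=-150≡6 → G
N(13): 25·(13−24)=-275≡11 → L
W(22): 25·(22−24)=-50≡2 → C
C(2): 25·(2−24)=-550≡22 → W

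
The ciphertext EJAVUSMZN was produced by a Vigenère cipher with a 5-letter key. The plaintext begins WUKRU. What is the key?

Subtract each crib letter from the matching ciphertext letter (mod 26):
E(4)−W(22)=-18≡8 → I
J(9)−U(20)=-11≡15 → P
A(0)−K(10)=-10≡16 → Q
V(21)−R(17)=4 → E
U(20)−U(20)=0 → A

IPQEA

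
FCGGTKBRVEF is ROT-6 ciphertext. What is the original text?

ZWAANEVLPYZ

F(5): 5−6=-1≡25 → Z
C(2): 2−6=-4≡22 → W
G(6): 6−6=0 → A
G(6): 6−6=0 → A
T(19): 19−6=13 → N
K(10): 10−6=4 → E
B(1): 1−6=-5≡21 → V
R(17): 17−6=11 → L
V(21): 21−6=15 → P
E(4): 4−6=-2≡24 → Y
F(5): 5−6=-1≡25 → Z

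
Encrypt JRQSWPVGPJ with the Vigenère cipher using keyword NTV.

WKLFPKIZKW

Repeat the key across the message: NTVNTVNTVN
J(9)+N(13): 22 → W
R(17)+T(19): 36≡10 → K
Q(16)+V(21): 37≡11 → L
S(18)+N(13): 31≡5 → F
W(22)+T(19): 41≡15 → P
P(15)+V(21): 36≡10 → K
V(21)+N(13): 34≡8 → I
G(6)+T(19): 25 → Z
P(15)+V(21): 36≡10 → K
J(9)+N(13): 22 → W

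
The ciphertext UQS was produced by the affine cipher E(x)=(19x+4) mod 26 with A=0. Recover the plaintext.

The inverse of 19 mod 26 is 11, since 19·11=209≡1. Apply D(y)=11·(y−4) mod 26:
U(20): 11·(20−4)=176≡20 → U
Q(16): 11·(16−4)=132≡2 → C
S(18): 11·(18−4)=154≡24 → Y

UCY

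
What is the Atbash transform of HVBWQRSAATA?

SEYDJIHZZGZ

H(7) → S(18)
V(21) → E(4)
B(1) → Y(24)
W(22) → D(3)
Q(16) → J(9)
R(17) → I(8)
S(18) → H(7)
A(0) → Z(25)
A(0) → Z(25)
T(19) → G(6)
A(0) → Z(25)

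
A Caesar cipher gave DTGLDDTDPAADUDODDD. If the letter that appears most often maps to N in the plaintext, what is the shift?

The most frequent ciphertext letter is D (appears 9 times).
D is position 3; N is position 13.
Shift = -10≡16.

16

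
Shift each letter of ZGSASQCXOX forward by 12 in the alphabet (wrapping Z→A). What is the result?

LSEMECOJAJ

Z(25): 25+12=37≡11 → L
G(6): 6+12=18 → S
S(18): 18+12=30≡4 → E
A(0): 0+12=12 → M
S(18): 18+12=30≡4 → E
Q(16): 16+12=28≡2 → C
C(2): 2+12=14 → O
X(23): 23+12=35≡9 → J
O(14): 14+12=26≡0 → A
X(23): 23+12=35≡9 → J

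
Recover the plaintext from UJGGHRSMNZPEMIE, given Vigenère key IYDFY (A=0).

Repeat the key across the ciphertext: IYDFYIYDFYIYDFY
U(20)−I(8): 12 → M
J(9)−Y(24): -15≡11 → L
G(6)−D(3): 3 → D
G(6)−F(5): 1 → B
H(7)−Y(24): -17≡9 → J
R(17)−I(8): 9 → J
S(18)−Y(24): -6≡20 → U
M(12)−D(3): 9 → J
N(13)−F(5): 8 → I
Z(25)−Y(24): 1 → B
P(15)−I(8): 7 → H
E(4)−Y(24): -20≡6 → G
M(12)−D(3): 9 → J
I(8)−F(5): 3 → D
E(4)−Y(24): -20≡6 → G

MLDBJJUJIBHGJDG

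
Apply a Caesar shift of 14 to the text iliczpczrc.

wzwqndqnfq

i(8): 8+14=22 → w
l(11): 11+14=25 → z
i(8): 8+14=22 → w
c(2): 2+14=16 → q
z(25): 25+14=39≡13 → n
p(15): 15+14=29≡3 → d
c(2): 2+14=16 → q
z(25): 25+14=39≡13 → n
r(17): 17+14=31≡5 → f
c(2): 2+14=16 → q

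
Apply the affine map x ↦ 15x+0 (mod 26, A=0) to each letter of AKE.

AUI

A(0): 15·0+0=0 → A
K(10): 15·10+0=150≡20 → U
E(4): 15·4+0=60≡8 → I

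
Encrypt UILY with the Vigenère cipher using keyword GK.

ASRI

Repeat the key across the message: GKGK
U(20)+G(6): 26≡0 → A
I(8)+K(10): 18 → S
L(11)+G(6): 17 → R
Y(24)+K(10): 34≡8 → I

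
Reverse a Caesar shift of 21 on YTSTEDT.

DYXYJIY

Y(24): 24−21=3 → D
T(19): 19−21=-2≡24 → Y
S(18): 18−21=-3≡23 → X
T(19): 19−21=-2≡24 → Y
E(4): 4−21=-17≡9 → J
D(3): 3−21=-18≡8 → I
T(19): 19−21=-2≡24 → Y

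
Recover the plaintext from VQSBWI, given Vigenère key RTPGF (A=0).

Repeat the key across the ciphertext: RTPGFR
V(21)−R(17): 4 → E
Q(16)−T(19): -3≡23 → X
S(18)−P(15): 3 → D
B(1)−G(6): -5≡21 → V
W(22)−F(5): 17 → R
I(8)−R(17): -9≡17 → R

EXDVRR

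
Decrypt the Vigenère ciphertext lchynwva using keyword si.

Repeat the key across the ciphertext: sisisisi
l(11)−s(18): -7≡19 → t
c(2)−i(8): -6≡20 → u
h(7)−s(18): -11≡15 → p
y(24)−i(8): 16 → q
n(13)−s(18): -5≡21 → v
w(22)−i(8): 14 → o
v(21)−s(18): 3 → d
a(0)−i(8): -8≡18 → s

tupqvods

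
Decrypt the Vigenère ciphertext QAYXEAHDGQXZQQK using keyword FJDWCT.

LRVBCHCUDUVGLHH

Repeat the key across the ciphertext: FJDWCTFJDWCTFJD
Q(16)−F(5): 11 → L
A(0)−J(9): -9≡17 → R
Y(24)−D(3): 21 → V
X(23)−W(22): 1 → B
E(4)−C(2): 2 → C
A(0)−T(19): -19≡7 → H
H(7)−F(5): 2 → C
D(3)−J(9): -6≡20 → U
G(6)−D(3): 3 → D
Q(16)−W(22): -6≡20 → U
X(23)−C(2): 21 → V
Z(25)−T(19): 6 → G
Q(16)−F(5): 11 → L
Q(16)−J(9): 7 → H
K(10)−D(3): 7 → H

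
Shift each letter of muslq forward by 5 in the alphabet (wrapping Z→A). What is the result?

rzxqv

m(12): 12+5=17 → r
u(20): 20+5=25 → z
s(18): 18+5=23 → x
l(11): 11+5=16 → q
q(16): 16+5=21 → v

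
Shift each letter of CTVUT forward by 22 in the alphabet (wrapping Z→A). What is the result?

C(2): 2+22=24 → Y
T(19): 19+22=41≡15 → P
V(21): 21+22=43≡17 → R
U(20): 20+22=42≡16 → Q
T(19): 19+22=41≡15 → P

YPRQP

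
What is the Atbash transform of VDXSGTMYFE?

V(21) → E(4)
D(3) → W(22)
X(23) → C(2)
S(18) → H(7)
G(6) → T(19)
T(19) → G(6)
M(12) → N(13)
Y(24) → B(1)
F(5) → U(20)
E(4) → V(21)

EWCHTGNBUV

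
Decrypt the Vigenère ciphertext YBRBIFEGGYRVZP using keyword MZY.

MCTPJHSHIMSXNQ

Repeat the key across the ciphertext: MZYMZYMZYMZYMZ
Y(24)−M(12): 12 → M
B(1)−Z(25): -24≡2 → C
R(17)−Y(24): -7≡19 → T
B(1)−M(12): -11≡15 → P
I(8)−Z(25): -17≡9 → J
F(5)−Y(24): -19≡7 → H
E(4)−M(12): -8≡18 → S
G(6)−Z(25): -19≡7 → H
G(6)−Y(24): -18≡8 → I
Y(24)−M(12): 12 → M
R(17)−Z(25): -8≡18 → S
V(21)−Y(24): -3≡23 → X
Z(25)−M(12): 13 → N
P(15)−Z(25): -10≡16 → Q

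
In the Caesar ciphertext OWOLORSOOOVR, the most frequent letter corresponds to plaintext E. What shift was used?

10

The most frequent ciphertext letter is O (appears 6 times).
O is position 14; E is position 4.
Shift = 10.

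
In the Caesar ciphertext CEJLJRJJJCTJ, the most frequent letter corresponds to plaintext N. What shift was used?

The most frequent ciphertext letter is J (appears 6 times).
J is position 9; N is position 13.
Shift = -4≡22.

22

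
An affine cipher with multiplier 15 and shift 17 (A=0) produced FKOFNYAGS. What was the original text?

UDFUYXLBH

The inverse of 15 mod 26 is 7, since 15·7=105≡1. Apply D(y)=7·(y−17) mod 26:
F(5): 7·(5−17)=-84≡20 → U
K(10): 7·(10−17)=-49≡3 → D
O(14): 7·(14−17)=-21≡5 → F
F(5): 7·(5−17)=-84≡20 → U
N(13): 7·(13−17)=-28≡24 → Y
Y(24): 7·(24−17)=49≡23 → X
A(0): 7·(0−17)=-119≡11 → L
G(6): 7·(6−17)=-77≡1 → B
S(18): 7·(18−17)=7 → H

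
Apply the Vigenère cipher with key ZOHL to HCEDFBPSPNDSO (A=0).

GQLOEPWDOBKDN

Repeat the key across the message: ZOHLZOHLZOHLZ
H(7)+Z(25): 32≡6 → G
C(2)+O(14): 16 → Q
E(4)+H(7): 11 → L
D(3)+L(11): 14 → O
F(5)+Z(25): 30≡4 → E
B(1)+O(14): 15 → P
P(15)+H(7): 22 → W
S(18)+L(11): 29≡3 → D
P(15)+Z(25): 40≡14 → O
N(13)+O(14): 27≡1 → B
D(3)+H(7): 10 → K
S(18)+L(11): 29≡3 → D
O(14)+Z(25): 39≡13 → N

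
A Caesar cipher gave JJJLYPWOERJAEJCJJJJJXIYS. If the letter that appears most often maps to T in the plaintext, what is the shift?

16

The most frequent ciphertext letter is J (appears 10 times).
J is position 9; T is position 19.
Shift = -10≡16.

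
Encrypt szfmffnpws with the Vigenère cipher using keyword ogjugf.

gfoglkbvfm

Repeat the key across the message: ogjugfogju
s(18)+o(14): 32≡6 → g
z(25)+g(6): 31≡5 → f
f(5)+j(9): 14 → o
m(12)+u(20): 32≡6 → g
f(5)+g(6): 11 → l
f(5)+f(5): 10 → k
n(13)+o(14): 27≡1 → b
p(15)+g(6): 21 → v
w(22)+j(9): 31≡5 → f
s(18)+u(20): 38≡12 → m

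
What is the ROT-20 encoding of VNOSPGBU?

V(21): 21+20=41≡15 → P
N(13): 13+20=33≡7 → H
O(14): 14+20=34≡8 → I
S(18): 18+20=38≡12 → M
P(15): 15+20=35≡9 → J
G(6): 6+20=26≡0 → A
B(1): 1+20=21 → V
U(20): 20+20=40≡14 → O

PHIMJAVO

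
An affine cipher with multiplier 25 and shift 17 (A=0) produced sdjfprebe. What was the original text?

The inverse of 25 mod 26 is 25, since 25·25=625≡1. Apply D(y)=25·(y−17) mod 26:
s(18): 25·(18−17)=25 → z
d(3): 25·(3−17)=-350≡14 → o
j(9): 25·(9−17)=-200≡8 → i
f(5): 25·(5−17)=-300≡12 → m
p(15): 25·(15−17)=-50≡2 → c
r(17): 25·(17−17)=0 → a
e(4): 25·(4−17)=-325≡13 → n
b(1): 25·(1−17)=-400≡16 → q
e(4): 25·(4−17)=-325≡13 → n

zoimcanqn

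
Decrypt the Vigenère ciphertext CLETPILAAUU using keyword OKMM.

OBSHBYZOMKI

Repeat the key across the ciphertext: OKMMOKMMOKM
C(2)−O(14): -12≡14 → O
L(11)−K(10): 1 → B
E(4)−M(12): -8≡18 → S
T(19)−M(12): 7 → H
P(15)−O(14): 1 → B
I(8)−K(10): -2≡24 → Y
L(11)−M(12): -1≡25 → Z
A(0)−M(12): -12≡14 → O
A(0)−O(14): -14≡12 → M
U(20)−K(10): 10 → K
U(20)−M(12): 8 → I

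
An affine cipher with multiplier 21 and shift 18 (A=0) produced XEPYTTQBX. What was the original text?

The inverse of 21 mod 26 is 5, since 21·5=105≡1. Apply D(y)=5·(y−18) mod 26:
X(23): 5·(23−18)=25 → Z
E(4): 5·(4−18)=-70≡8 → I
P(15): 5·(15−18)=-15≡11 → L
Y(24): 5·(24−18)=30≡4 → E
T(19): 5·(19−18)=5 → F
T(19): 5·(19−18)=5 → F
Q(16): 5·(16−18)=-10≡16 → Q
B(1): 5·(1−18)=-85≡19 → T
X(23): 5·(23−18)=25 → Z

ZILEFFQTZ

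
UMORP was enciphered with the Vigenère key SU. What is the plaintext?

Repeat the key across the ciphertext: SUSUS
U(20)−S(18): 2 → C
M(12)−U(20): -8≡18 → S
O(14)−S(18): -4≡22 → W
R(17)−U(20): -3≡23 → X
P(15)−S(18): -3≡23 → X

CSWXX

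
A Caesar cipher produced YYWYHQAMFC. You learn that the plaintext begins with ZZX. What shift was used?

From the crib: Y(24)−Z(25)=-1≡25, so the shift is 25.

25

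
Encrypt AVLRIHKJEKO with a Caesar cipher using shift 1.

A(0): 0+1=1 → B
V(21): 21+1=22 → W
L(11): 11+1=12 → M
R(17): 17+1=18 → S
I(8): 8+1=9 → J
H(7): 7+1=8 → I
K(10): 10+1=11 → L
J(9): 9+1=10 → K
E(4): 4+1=5 → F
K(10): 10+1=11 → L
O(14): 14+1=15 → P

BWMSJILKFLP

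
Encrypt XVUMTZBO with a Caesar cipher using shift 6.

DBASZFHU

X(23): 23+6=29≡3 → D
V(21): 21+6=27≡1 → B
U(20): 20+6=26≡0 → A
M(12): 12+6=18 → S
T(19): 19+6=25 → Z
Z(25): 25+6=31≡5 → F
B(1): 1+6=7 → H
O(14): 14+6=20 → U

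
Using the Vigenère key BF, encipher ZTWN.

Repeat the key across the message: BFBF
Z(25)+B(1): 26≡0 → A
T(19)+F(5): 24 → Y
W(22)+B(1): 23 → X
N(13)+F(5): 18 → S

AYXS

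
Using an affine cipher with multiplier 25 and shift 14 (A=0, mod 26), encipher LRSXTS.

L(11): 25·11+14=289≡3 → D
R(17): 25·17+14=439≡23 → X
S(18): 25·18+14=464≡22 → W
X(23): 25·23+14=589≡17 → R
T(19): 25·19+14=489≡21 → V
S(18): 25·18+14=464≡22 → W

DXWRVW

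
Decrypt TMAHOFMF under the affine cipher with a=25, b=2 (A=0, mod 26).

The inverse of 25 mod 26 is 25, since 25·25=625≡1. Apply D(y)=25·(y−2) mod 26:
T(19): 25·(19−2)=425≡9 → J
M(12): 25·(12−2)=250≡16 → Q
A(0): 25·(0−2)=-50≡2 → C
H(7): 25·(7−2)=125≡21 → V
O(14): 25·(14−2)=300≡14 → O
F(5): 25·(5−2)=75≡23 → X
M(12): 25·(12−2)=250≡16 → Q
F(5): 25·(5−2)=75≡23 → X

JQCVOXQX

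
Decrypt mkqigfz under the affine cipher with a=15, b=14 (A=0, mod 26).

myokwpz

The inverse of 15 mod 26 is 7, since 15·7=105≡1. Apply D(y)=7·(y−14) mod 26:
m(12): 7·(12−14)=-14≡12 → m
k(10): 7·(10−14)=-28≡24 → y
q(16): 7·(16−14)=14 → o
i(8): 7·(8−14)=-42≡10 → k
g(6): 7·(6−14)=-56≡22 → w
f(5): 7·(5−14)=-63≡15 → p
z(25): 7·(25−14)=77≡25 → z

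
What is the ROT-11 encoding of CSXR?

NDIC

C(2): 2+11=13 → N
S(18): 18+11=29≡3 → D
X(23): 23+11=34≡8 → I
R(17): 17+11=28≡2 → C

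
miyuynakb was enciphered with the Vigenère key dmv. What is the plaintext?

Repeat the key across the ciphertext: dmvdmvdmv
m(12)−d(3): 9 → j
i(8)−m(12): -4≡22 → w
y(24)−v(21): 3 → d
u(20)−d(3): 17 → r
y(24)−m(12): 12 → m
n(13)−v(21): -8≡18 → s
a(0)−d(3): -3≡23 → x
k(10)−m(12): -2≡24 → y
b(1)−v(21): -20≡6 → g

jwdrmsxyg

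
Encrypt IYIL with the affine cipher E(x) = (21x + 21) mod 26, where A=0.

HFHS

I(8): 21·8+21=189≡7 → H
Y(24): 21·24+21=525≡5 → F
I(8): 21·8+21=189≡7 → H
L(11): 21·11+21=252≡18 → S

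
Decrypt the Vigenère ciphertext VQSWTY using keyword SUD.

DWPEZV

Repeat the key across the ciphertext: SUDSUD
V(21)−S(18): 3 → D
Q(16)−U(20): -4≡22 → W
S(18)−D(3): 15 → P
W(22)−S(18): 4 → E
T(19)−U(20): -1≡25 → Z
Y(24)−D(3): 21 → V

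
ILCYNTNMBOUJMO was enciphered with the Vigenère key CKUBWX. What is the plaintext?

Repeat the key across the ciphertext: CKUBWXCKUBWXCK
I(8)−C(2): 6 → G
L(11)−K(10): 1 → B
C(2)−U(20): -18≡8 → I
Y(24)−B(1): 23 → X
N(13)−W(22): -9≡17 → R
T(19)−X(23): -4≡22 → W
N(13)−C(2): 11 → L
M(12)−K(10): 2 → C
B(1)−U(20): -19≡7 → H
O(14)−B(1): 13 → N
U(20)−W(22): -2≡24 → Y
J(9)−X(23): -14≡12 → M
M(12)−C(2): 10 → K
O(14)−K(10): 4 → E

GBIXRWLCHNYMKE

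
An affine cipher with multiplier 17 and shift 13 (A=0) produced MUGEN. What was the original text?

DFVBA

The inverse of 17 mod 26 is 23, since 17·23=391≡1. Apply D(y)=23·(y−13) mod 26:
M(12): 23·(12−13)=-23≡3 → D
U(20): 23·(20−13)=161≡5 → F
G(6): 23·(6−13)=-161≡21 → V
E(4): 23·(4−13)=-207≡1 → B
N(13): 23·(13−13)=0 → A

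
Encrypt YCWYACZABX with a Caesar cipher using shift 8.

GKEGIKHIJF

Y(24): 24+8=32≡6 → G
C(2): 2+8=10 → K
W(22): 22+8=30≡4 → E
Y(24): 24+8=32≡6 → G
A(0): 0+8=8 → I
C(2): 2+8=10 → K
Z(25): 25+8=33≡7 → H
A(0): 0+8=8 → I
B(1): 1+8=9 → J
X(23): 23+8=31≡5 → F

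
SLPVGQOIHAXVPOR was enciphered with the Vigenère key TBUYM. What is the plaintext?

Repeat the key across the ciphertext: TBUYMTBUYMTBUYM
S(18)−T(19): -1≡25 → Z
L(11)−B(1): 10 → K
P(15)−U(20): -5≡21 → V
V(21)−Y(24): -3≡23 → X
G(6)−M(12): -6≡20 → U
Q(16)−T(19): -3≡23 → X
O(14)−B(1): 13 → N
I(8)−U(20): -12≡14 → O
H(7)−Y(24): -17≡9 → J
A(0)−M(12): -12≡14 → O
X(23)−T(19): 4 → E
V(21)−B(1): 20 → U
P(15)−U(20): -5≡21 → V
O(14)−Y(24): -10≡16 → Q
R(17)−M(12): 5 → F

ZKVXUXNOJOEUVQF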